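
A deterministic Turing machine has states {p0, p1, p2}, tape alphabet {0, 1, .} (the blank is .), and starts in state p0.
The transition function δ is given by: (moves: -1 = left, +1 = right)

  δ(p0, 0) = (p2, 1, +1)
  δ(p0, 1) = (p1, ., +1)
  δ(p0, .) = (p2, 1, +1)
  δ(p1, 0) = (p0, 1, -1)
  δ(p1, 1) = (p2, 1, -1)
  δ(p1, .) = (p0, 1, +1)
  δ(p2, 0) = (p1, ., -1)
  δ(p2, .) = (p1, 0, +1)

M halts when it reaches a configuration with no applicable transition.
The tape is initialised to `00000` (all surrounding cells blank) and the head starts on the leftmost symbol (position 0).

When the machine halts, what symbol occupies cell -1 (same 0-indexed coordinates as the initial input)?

p0 | ..[0]0000   read 0 → write 1, move +1, go to p2
p2 | ..1[0]000   read 0 → write ., move -1, go to p1
p1 | ..[1].000   read 1 → write 1, move -1, go to p2
p2 | .[.]1.000   read . → write 0, move +1, go to p1
p1 | .0[1].000   read 1 → write 1, move -1, go to p2
p2 | .[0]1.000   read 0 → write ., move -1, go to p1
p1 | [.].1.000   read . → write 1, move +1, go to p0
p0 | 1[.]1.000   read . → write 1, move +1, go to p2
p2 | 11[1].000
Cell -1 holds 1 when M halts.

1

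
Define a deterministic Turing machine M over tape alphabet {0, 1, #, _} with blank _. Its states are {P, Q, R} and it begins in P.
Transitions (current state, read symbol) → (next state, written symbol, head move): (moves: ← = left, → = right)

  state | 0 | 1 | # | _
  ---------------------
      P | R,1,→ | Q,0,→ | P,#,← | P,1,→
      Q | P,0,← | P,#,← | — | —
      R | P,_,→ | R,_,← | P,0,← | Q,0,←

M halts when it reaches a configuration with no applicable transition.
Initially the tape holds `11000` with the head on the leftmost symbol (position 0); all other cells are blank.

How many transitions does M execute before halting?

16

state=P head=0 tape=[1]1000_   (P,1)→(Q,0,→)
state=Q head=1 tape=0[1]000_   (Q,1)→(P,#,←)
state=P head=0 tape=[0]#000_   (P,0)→(R,1,→)
state=R head=1 tape=1[#]000_   (R,#)→(P,0,←)
state=P head=0 tape=[1]0000_   (P,1)→(Q,0,→)
state=Q head=1 tape=0[0]000_   (Q,0)→(P,0,←)
state=P head=0 tape=[0]0000_   (P,0)→(R,1,→)
state=R head=1 tape=1[0]000_   (R,0)→(P,_,→)
state=P head=2 tape=1_[0]00_   (P,0)→(R,1,→)
state=R head=3 tape=1_1[0]0_   (R,0)→(P,_,→)
state=P head=4 tape=1_1_[0]_   (P,0)→(R,1,→)
state=R head=5 tape=1_1_1[_]   (R,_)→(Q,0,←)
state=Q head=4 tape=1_1_[1]0   (Q,1)→(P,#,←)
state=P head=3 tape=1_1[_]#0   (P,_)→(P,1,→)
state=P head=4 tape=1_11[#]0   (P,#)→(P,#,←)
state=P head=3 tape=1_1[1]#0   (P,1)→(Q,0,→)
state=Q head=4 tape=1_10[#]0
M halts after 16 transitions.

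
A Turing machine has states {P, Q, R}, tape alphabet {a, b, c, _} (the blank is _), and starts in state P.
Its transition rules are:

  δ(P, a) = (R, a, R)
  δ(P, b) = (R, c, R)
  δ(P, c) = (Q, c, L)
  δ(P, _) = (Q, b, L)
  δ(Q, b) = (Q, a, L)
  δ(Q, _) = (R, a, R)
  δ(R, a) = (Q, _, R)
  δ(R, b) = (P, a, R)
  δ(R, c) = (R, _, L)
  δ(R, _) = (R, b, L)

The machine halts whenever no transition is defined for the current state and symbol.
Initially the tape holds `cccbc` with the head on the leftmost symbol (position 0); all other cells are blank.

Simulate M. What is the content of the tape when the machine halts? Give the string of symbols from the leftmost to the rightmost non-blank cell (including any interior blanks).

P | _[c]ccbc   read c → write c, move L, go to Q
Q | [_]cccbc   read _ → write a, move R, go to R
R | a[c]ccbc   read c → write _, move L, go to R
R | [a]_ccbc   read a → write _, move R, go to Q
Q | _[_]ccbc   read _ → write a, move R, go to R
R | _a[c]cbc   read c → write _, move L, go to R
R | _[a]_cbc   read a → write _, move R, go to Q
Q | __[_]cbc   read _ → write a, move R, go to R
R | __a[c]bc   read c → write _, move L, go to R
R | __[a]_bc   read a → write _, move R, go to Q
Q | ___[_]bc   read _ → write a, move R, go to R
R | ___a[b]c   read b → write a, move R, go to P
P | ___aa[c]   read c → write c, move L, go to Q
Q | ___a[a]c
The non-blank tape span at halt is aac.

aac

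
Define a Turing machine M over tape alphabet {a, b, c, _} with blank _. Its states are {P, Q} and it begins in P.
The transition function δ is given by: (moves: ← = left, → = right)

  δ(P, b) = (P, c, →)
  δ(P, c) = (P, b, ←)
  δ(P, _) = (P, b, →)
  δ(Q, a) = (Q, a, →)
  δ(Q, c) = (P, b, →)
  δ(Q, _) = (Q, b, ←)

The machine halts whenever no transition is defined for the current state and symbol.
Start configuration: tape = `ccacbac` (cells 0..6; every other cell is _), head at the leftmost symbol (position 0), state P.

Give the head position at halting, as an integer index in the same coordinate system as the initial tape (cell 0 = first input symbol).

state=P head=0 tape=_[c]cacbac   (P,c)→(P,b,←)
state=P head=-1 tape=[_]bcacbac   (P,_)→(P,b,→)
state=P head=0 tape=b[b]cacbac   (P,b)→(P,c,→)
state=P head=1 tape=bc[c]acbac   (P,c)→(P,b,←)
state=P head=0 tape=b[c]bacbac   (P,c)→(P,b,←)
state=P head=-1 tape=[b]bbacbac   (P,b)→(P,c,→)
state=P head=0 tape=c[b]bacbac   (P,b)→(P,c,→)
state=P head=1 tape=cc[b]acbac   (P,b)→(P,c,→)
state=P head=2 tape=ccc[a]cbac
At halt the head is at cell 2.

2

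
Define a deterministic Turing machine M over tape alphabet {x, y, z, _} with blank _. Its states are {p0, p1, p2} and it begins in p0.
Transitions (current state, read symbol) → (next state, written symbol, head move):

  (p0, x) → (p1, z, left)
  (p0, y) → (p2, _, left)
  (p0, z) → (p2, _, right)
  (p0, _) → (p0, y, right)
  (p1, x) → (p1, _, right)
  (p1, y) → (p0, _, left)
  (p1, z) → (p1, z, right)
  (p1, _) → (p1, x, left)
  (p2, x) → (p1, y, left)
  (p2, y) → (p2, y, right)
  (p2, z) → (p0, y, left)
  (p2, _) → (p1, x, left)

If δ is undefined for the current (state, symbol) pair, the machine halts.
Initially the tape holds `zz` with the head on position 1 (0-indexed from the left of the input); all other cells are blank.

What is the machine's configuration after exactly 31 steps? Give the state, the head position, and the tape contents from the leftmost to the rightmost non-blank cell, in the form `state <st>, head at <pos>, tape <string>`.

p0 | z[z]____   read z → write _, move right, go to p2
p2 | z_[_]___   read _ → write x, move left, go to p1
p1 | z[_]x___   read _ → write x, move left, go to p1
p1 | [z]xx___   read z → write z, move right, go to p1
p1 | z[x]x___   read x → write _, move right, go to p1
p1 | z_[x]___   read x → write _, move right, go to p1
p1 | z__[_]__   read _ → write x, move left, go to p1
p1 | z_[_]x__   read _ → write x, move left, go to p1
p1 | z[_]xx__   read _ → write x, move left, go to p1
p1 | [z]xxx__   read z → write z, move right, go to p1
p1 | z[x]xx__   read x → write _, move right, go to p1
p1 | z_[x]x__   read x → write _, move right, go to p1
p1 | z__[x]__   read x → write _, move right, go to p1
p1 | z___[_]_   read _ → write x, move left, go to p1
p1 | z__[_]x_   read _ → write x, move left, go to p1
p1 | z_[_]xx_   read _ → write x, move left, go to p1
p1 | z[_]xxx_   read _ → write x, move left, go to p1
p1 | [z]xxxx_   read z → write z, move right, go to p1
p1 | z[x]xxx_   read x → write _, move right, go to p1
p1 | z_[x]xx_   read x → write _, move right, go to p1
p1 | z__[x]x_   read x → write _, move right, go to p1
p1 | z___[x]_   read x → write _, move right, go to p1
p1 | z____[_]   read _ → write x, move left, go to p1
p1 | z___[_]x   read _ → write x, move left, go to p1
p1 | z__[_]xx   read _ → write x, move left, go to p1
p1 | z_[_]xxx   read _ → write x, move left, go to p1
p1 | z[_]xxxx   read _ → write x, move left, go to p1
p1 | [z]xxxxx   read z → write z, move right, go to p1
p1 | z[x]xxxx   read x → write _, move right, go to p1
p1 | z_[x]xxx   read x → write _, move right, go to p1
p1 | z__[x]xx   read x → write _, move right, go to p1
p1 | z___[x]x
After 31 steps: state p1, head at 4, tape z___xx.

state p1, head at 4, tape z___xx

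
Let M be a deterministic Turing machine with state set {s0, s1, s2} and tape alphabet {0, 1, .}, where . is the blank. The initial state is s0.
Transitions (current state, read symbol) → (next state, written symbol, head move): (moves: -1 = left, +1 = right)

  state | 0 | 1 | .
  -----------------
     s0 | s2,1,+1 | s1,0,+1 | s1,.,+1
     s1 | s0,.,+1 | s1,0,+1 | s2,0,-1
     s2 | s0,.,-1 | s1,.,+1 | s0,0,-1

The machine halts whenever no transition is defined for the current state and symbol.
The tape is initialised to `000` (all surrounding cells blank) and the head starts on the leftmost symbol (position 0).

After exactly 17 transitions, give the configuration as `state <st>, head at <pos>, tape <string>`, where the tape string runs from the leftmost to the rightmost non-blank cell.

state=s0 head=0 tape=..[0]00   (s0,0)→(s2,1,+1)
state=s2 head=1 tape=..1[0]0   (s2,0)→(s0,.,-1)
state=s0 head=0 tape=..[1].0   (s0,1)→(s1,0,+1)
state=s1 head=1 tape=..0[.]0   (s1,.)→(s2,0,-1)
state=s2 head=0 tape=..[0]00   (s2,0)→(s0,.,-1)
state=s0 head=-1 tape=.[.].00   (s0,.)→(s1,.,+1)
state=s1 head=0 tape=..[.]00   (s1,.)→(s2,0,-1)
state=s2 head=-1 tape=.[.]000   (s2,.)→(s0,0,-1)
state=s0 head=-2 tape=[.]0000   (s0,.)→(s1,.,+1)
state=s1 head=-1 tape=.[0]000   (s1,0)→(s0,.,+1)
state=s0 head=0 tape=..[0]00   (s0,0)→(s2,1,+1)
state=s2 head=1 tape=..1[0]0   (s2,0)→(s0,.,-1)
state=s0 head=0 tape=..[1].0   (s0,1)→(s1,0,+1)
state=s1 head=1 tape=..0[.]0   (s1,.)→(s2,0,-1)
state=s2 head=0 tape=..[0]00   (s2,0)→(s0,.,-1)
state=s0 head=-1 tape=.[.].00   (s0,.)→(s1,.,+1)
state=s1 head=0 tape=..[.]00   (s1,.)→(s2,0,-1)
state=s2 head=-1 tape=.[.]000
After 17 steps: state s2, head at -1, tape 000.

state s2, head at -1, tape 000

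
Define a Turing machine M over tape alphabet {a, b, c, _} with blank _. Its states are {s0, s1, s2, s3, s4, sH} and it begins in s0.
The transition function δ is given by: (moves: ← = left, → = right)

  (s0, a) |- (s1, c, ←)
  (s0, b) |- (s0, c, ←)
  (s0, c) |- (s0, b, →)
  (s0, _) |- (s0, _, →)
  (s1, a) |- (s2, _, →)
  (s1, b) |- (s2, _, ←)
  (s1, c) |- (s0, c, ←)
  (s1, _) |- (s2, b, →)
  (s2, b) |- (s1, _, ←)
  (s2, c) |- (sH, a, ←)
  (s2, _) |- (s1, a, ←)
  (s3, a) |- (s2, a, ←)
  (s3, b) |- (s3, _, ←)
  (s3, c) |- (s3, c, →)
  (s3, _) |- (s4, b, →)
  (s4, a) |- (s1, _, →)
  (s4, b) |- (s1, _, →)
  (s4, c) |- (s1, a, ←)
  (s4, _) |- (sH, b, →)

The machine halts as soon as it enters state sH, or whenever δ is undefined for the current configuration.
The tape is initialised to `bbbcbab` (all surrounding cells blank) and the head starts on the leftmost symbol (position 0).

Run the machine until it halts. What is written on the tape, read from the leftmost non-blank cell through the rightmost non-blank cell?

state=s0 head=0 tape=__[b]bbcbab   (s0,b)→(s0,c,←)
state=s0 head=-1 tape=_[_]cbbcbab   (s0,_)→(s0,_,→)
state=s0 head=0 tape=__[c]bbcbab   (s0,c)→(s0,b,→)
state=s0 head=1 tape=__b[b]bcbab   (s0,b)→(s0,c,←)
state=s0 head=0 tape=__[b]cbcbab   (s0,b)→(s0,c,←)
state=s0 head=-1 tape=_[_]ccbcbab   (s0,_)→(s0,_,→)
state=s0 head=0 tape=__[c]cbcbab   (s0,c)→(s0,b,→)
state=s0 head=1 tape=__b[c]bcbab   (s0,c)→(s0,b,→)
state=s0 head=2 tape=__bb[b]cbab   (s0,b)→(s0,c,←)
state=s0 head=1 tape=__b[b]ccbab   (s0,b)→(s0,c,←)
state=s0 head=0 tape=__[b]cccbab   (s0,b)→(s0,c,←)
state=s0 head=-1 tape=_[_]ccccbab   (s0,_)→(s0,_,→)
state=s0 head=0 tape=__[c]cccbab   (s0,c)→(s0,b,→)
state=s0 head=1 tape=__b[c]ccbab   (s0,c)→(s0,b,→)
state=s0 head=2 tape=__bb[c]cbab   (s0,c)→(s0,b,→)
state=s0 head=3 tape=__bbb[c]bab   (s0,c)→(s0,b,→)
state=s0 head=4 tape=__bbbb[b]ab   (s0,b)→(s0,c,←)
state=s0 head=3 tape=__bbb[b]cab   (s0,b)→(s0,c,←)
state=s0 head=2 tape=__bb[b]ccab   (s0,b)→(s0,c,←)
state=s0 head=1 tape=__b[b]cccab   (s0,b)→(s0,c,←)
state=s0 head=0 tape=__[b]ccccab   (s0,b)→(s0,c,←)
state=s0 head=-1 tape=_[_]cccccab   (s0,_)→(s0,_,→)
state=s0 head=0 tape=__[c]ccccab   (s0,c)→(s0,b,→)
state=s0 head=1 tape=__b[c]cccab   (s0,c)→(s0,b,→)
state=s0 head=2 tape=__bb[c]ccab   (s0,c)→(s0,b,→)
state=s0 head=3 tape=__bbb[c]cab   (s0,c)→(s0,b,→)
state=s0 head=4 tape=__bbbb[c]ab   (s0,c)→(s0,b,→)
state=s0 head=5 tape=__bbbbb[a]b   (s0,a)→(s1,c,←)
state=s1 head=4 tape=__bbbb[b]cb   (s1,b)→(s2,_,←)
state=s2 head=3 tape=__bbb[b]_cb   (s2,b)→(s1,_,←)
state=s1 head=2 tape=__bb[b]__cb   (s1,b)→(s2,_,←)
state=s2 head=1 tape=__b[b]___cb   (s2,b)→(s1,_,←)
state=s1 head=0 tape=__[b]____cb   (s1,b)→(s2,_,←)
state=s2 head=-1 tape=_[_]_____cb   (s2,_)→(s1,a,←)
state=s1 head=-2 tape=[_]a_____cb   (s1,_)→(s2,b,→)
state=s2 head=-1 tape=b[a]_____cb
The non-blank tape span at halt is ba_____cb.

ba_____cb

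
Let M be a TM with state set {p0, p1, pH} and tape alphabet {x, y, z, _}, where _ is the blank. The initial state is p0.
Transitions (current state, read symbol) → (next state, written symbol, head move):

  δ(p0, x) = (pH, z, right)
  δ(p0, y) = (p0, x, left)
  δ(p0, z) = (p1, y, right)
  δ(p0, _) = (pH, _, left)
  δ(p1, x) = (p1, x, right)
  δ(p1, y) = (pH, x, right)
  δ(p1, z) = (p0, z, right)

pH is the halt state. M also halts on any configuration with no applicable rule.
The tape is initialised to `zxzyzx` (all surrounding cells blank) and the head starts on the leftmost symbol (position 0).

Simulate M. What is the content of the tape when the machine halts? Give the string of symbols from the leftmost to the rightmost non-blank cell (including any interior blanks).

yxyxzz

state=p0 head=0 tape=[z]xzyzx_   (p0,z)→(p1,y,right)
state=p1 head=1 tape=y[x]zyzx_   (p1,x)→(p1,x,right)
state=p1 head=2 tape=yx[z]yzx_   (p1,z)→(p0,z,right)
state=p0 head=3 tape=yxz[y]zx_   (p0,y)→(p0,x,left)
state=p0 head=2 tape=yx[z]xzx_   (p0,z)→(p1,y,right)
state=p1 head=3 tape=yxy[x]zx_   (p1,x)→(p1,x,right)
state=p1 head=4 tape=yxyx[z]x_   (p1,z)→(p0,z,right)
state=p0 head=5 tape=yxyxz[x]_   (p0,x)→(pH,z,right)
state=pH head=6 tape=yxyxzz[_]
The non-blank tape span at halt is yxyxzz.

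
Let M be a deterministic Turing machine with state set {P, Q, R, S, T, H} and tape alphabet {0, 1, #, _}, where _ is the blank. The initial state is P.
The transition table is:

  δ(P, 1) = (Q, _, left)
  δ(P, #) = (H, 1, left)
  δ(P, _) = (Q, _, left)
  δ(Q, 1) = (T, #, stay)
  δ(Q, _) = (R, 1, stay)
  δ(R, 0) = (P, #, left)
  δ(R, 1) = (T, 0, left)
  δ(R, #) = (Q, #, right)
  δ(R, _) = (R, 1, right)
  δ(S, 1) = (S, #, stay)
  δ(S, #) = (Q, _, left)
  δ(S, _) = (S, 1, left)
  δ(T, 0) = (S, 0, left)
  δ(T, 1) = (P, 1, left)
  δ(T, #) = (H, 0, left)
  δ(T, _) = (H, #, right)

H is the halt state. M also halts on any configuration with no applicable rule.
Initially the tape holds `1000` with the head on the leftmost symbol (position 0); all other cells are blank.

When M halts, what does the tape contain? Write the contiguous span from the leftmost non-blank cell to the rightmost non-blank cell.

#0_000

P | __[1]000   read 1 → write _, move left, go to Q
Q | _[_]_000   read _ → write 1, move stay, go to R
R | _[1]_000   read 1 → write 0, move left, go to T
T | [_]0_000   read _ → write #, move right, go to H
H | #[0]_000
The non-blank tape span at halt is #0_000.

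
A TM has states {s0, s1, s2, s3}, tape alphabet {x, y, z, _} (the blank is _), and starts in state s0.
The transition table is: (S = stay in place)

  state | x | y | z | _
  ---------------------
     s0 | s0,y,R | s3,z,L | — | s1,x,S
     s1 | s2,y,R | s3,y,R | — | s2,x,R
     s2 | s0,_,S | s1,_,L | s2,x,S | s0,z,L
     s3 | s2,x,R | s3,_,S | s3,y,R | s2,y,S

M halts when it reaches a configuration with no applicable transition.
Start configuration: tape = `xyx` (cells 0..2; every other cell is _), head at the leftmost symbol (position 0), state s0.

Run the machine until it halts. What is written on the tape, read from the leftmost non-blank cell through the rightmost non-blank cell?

yzzx

state=s0 head=0 tape=_[x]yx   (s0,x)→(s0,y,R)
state=s0 head=1 tape=_y[y]x   (s0,y)→(s3,z,L)
state=s3 head=0 tape=_[y]zx   (s3,y)→(s3,_,S)
state=s3 head=0 tape=_[_]zx   (s3,_)→(s2,y,S)
state=s2 head=0 tape=_[y]zx   (s2,y)→(s1,_,L)
state=s1 head=-1 tape=[_]_zx   (s1,_)→(s2,x,R)
state=s2 head=0 tape=x[_]zx   (s2,_)→(s0,z,L)
state=s0 head=-1 tape=[x]zzx   (s0,x)→(s0,y,R)
state=s0 head=0 tape=y[z]zx
The non-blank tape span at halt is yzzx.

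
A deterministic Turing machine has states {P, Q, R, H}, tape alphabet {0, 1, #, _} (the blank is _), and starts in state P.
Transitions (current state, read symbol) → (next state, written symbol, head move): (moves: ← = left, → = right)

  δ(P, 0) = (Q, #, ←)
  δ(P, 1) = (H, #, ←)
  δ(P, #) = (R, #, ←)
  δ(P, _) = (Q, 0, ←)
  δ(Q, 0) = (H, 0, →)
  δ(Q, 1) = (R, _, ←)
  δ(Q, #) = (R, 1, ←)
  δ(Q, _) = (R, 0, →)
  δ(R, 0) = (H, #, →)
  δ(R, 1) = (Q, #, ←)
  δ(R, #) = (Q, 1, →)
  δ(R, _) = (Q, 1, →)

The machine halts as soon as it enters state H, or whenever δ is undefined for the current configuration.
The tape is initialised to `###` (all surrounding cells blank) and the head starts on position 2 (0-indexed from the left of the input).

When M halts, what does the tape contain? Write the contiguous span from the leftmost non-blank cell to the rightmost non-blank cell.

010#

state=P head=2 tape=__##[#]   (P,#)→(R,#,←)
state=R head=1 tape=__#[#]#   (R,#)→(Q,1,→)
state=Q head=2 tape=__#1[#]   (Q,#)→(R,1,←)
state=R head=1 tape=__#[1]1   (R,1)→(Q,#,←)
state=Q head=0 tape=__[#]#1   (Q,#)→(R,1,←)
state=R head=-1 tape=_[_]1#1   (R,_)→(Q,1,→)
state=Q head=0 tape=_1[1]#1   (Q,1)→(R,_,←)
state=R head=-1 tape=_[1]_#1   (R,1)→(Q,#,←)
state=Q head=-2 tape=[_]#_#1   (Q,_)→(R,0,→)
state=R head=-1 tape=0[#]_#1   (R,#)→(Q,1,→)
state=Q head=0 tape=01[_]#1   (Q,_)→(R,0,→)
state=R head=1 tape=010[#]1   (R,#)→(Q,1,→)
state=Q head=2 tape=0101[1]   (Q,1)→(R,_,←)
state=R head=1 tape=010[1]_   (R,1)→(Q,#,←)
state=Q head=0 tape=01[0]#_   (Q,0)→(H,0,→)
state=H head=1 tape=010[#]_
The non-blank tape span at halt is 010#.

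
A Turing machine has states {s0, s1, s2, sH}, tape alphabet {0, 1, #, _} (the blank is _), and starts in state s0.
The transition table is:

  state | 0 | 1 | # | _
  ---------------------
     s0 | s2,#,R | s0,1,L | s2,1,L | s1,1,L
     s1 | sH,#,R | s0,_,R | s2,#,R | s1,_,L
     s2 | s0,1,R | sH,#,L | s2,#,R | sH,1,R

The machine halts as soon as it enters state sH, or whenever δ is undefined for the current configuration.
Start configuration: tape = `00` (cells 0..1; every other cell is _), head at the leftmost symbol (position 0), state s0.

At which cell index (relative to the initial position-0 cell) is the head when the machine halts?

0

state=s0 head=0 tape=[0]0_   (s0,0)→(s2,#,R)
state=s2 head=1 tape=#[0]_   (s2,0)→(s0,1,R)
state=s0 head=2 tape=#1[_]   (s0,_)→(s1,1,L)
state=s1 head=1 tape=#[1]1   (s1,1)→(s0,_,R)
state=s0 head=2 tape=#_[1]   (s0,1)→(s0,1,L)
state=s0 head=1 tape=#[_]1   (s0,_)→(s1,1,L)
state=s1 head=0 tape=[#]11   (s1,#)→(s2,#,R)
state=s2 head=1 tape=#[1]1   (s2,1)→(sH,#,L)
state=sH head=0 tape=[#]#1
At halt the head is at cell 0.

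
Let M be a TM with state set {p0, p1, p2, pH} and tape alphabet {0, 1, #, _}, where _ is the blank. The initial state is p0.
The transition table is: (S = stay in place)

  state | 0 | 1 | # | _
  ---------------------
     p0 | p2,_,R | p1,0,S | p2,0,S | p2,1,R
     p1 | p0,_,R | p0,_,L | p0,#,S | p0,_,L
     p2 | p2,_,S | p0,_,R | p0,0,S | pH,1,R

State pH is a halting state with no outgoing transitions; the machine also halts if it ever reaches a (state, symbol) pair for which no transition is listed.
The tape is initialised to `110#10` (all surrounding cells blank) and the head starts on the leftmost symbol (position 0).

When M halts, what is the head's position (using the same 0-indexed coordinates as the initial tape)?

7

p0 | [1]10#10__   read 1 → write 0, move S, go to p1
p1 | [0]10#10__   read 0 → write _, move R, go to p0
p0 | _[1]0#10__   read 1 → write 0, move S, go to p1
p1 | _[0]0#10__   read 0 → write _, move R, go to p0
p0 | __[0]#10__   read 0 → write _, move R, go to p2
p2 | ___[#]10__   read # → write 0, move S, go to p0
p0 | ___[0]10__   read 0 → write _, move R, go to p2
p2 | ____[1]0__   read 1 → write _, move R, go to p0
p0 | _____[0]__   read 0 → write _, move R, go to p2
p2 | ______[_]_   read _ → write 1, move R, go to pH
pH | ______1[_]
At halt the head is at cell 7.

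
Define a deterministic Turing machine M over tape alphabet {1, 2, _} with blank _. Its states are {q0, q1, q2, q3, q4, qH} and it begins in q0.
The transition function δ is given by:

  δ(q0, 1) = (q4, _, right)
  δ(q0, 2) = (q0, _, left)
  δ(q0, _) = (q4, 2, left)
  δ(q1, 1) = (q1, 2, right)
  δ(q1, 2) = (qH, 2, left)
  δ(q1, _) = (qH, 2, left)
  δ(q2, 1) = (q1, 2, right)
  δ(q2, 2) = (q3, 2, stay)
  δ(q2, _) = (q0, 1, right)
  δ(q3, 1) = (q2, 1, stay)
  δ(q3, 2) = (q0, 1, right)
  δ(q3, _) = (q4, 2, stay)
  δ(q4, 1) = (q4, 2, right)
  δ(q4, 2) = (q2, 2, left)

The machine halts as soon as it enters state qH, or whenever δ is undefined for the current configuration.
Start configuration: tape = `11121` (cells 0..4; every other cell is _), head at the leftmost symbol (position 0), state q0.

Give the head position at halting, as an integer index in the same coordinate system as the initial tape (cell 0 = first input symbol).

3

q0 | [1]1121   read 1 → write _, move right, go to q4
q4 | _[1]121   read 1 → write 2, move right, go to q4
q4 | _2[1]21   read 1 → write 2, move right, go to q4
q4 | _22[2]1   read 2 → write 2, move left, go to q2
q2 | _2[2]21   read 2 → write 2, move stay, go to q3
q3 | _2[2]21   read 2 → write 1, move right, go to q0
q0 | _21[2]1   read 2 → write _, move left, go to q0
q0 | _2[1]_1   read 1 → write _, move right, go to q4
q4 | _2_[_]1
At halt the head is at cell 3.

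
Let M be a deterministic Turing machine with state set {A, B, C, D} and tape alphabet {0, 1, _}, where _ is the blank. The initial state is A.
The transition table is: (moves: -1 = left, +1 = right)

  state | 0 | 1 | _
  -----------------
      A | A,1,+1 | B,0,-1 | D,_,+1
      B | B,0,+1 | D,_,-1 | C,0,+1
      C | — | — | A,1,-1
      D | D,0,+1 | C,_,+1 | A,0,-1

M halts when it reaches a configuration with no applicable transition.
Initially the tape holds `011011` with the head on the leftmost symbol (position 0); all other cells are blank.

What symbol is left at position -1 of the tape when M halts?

1

A | __[0]11011   read 0 → write 1, move +1, go to A
A | __1[1]1011   read 1 → write 0, move -1, go to B
B | __[1]01011   read 1 → write _, move -1, go to D
D | _[_]_01011   read _ → write 0, move -1, go to A
A | [_]0_01011   read _ → write _, move +1, go to D
D | _[0]_01011   read 0 → write 0, move +1, go to D
D | _0[_]01011   read _ → write 0, move -1, go to A
A | _[0]001011   read 0 → write 1, move +1, go to A
A | _1[0]01011   read 0 → write 1, move +1, go to A
A | _11[0]1011   read 0 → write 1, move +1, go to A
A | _111[1]011   read 1 → write 0, move -1, go to B
B | _11[1]0011   read 1 → write _, move -1, go to D
D | _1[1]_0011   read 1 → write _, move +1, go to C
C | _1_[_]0011   read _ → write 1, move -1, go to A
A | _1[_]10011   read _ → write _, move +1, go to D
D | _1_[1]0011   read 1 → write _, move +1, go to C
C | _1__[0]011
Cell -1 holds 1 when M halts.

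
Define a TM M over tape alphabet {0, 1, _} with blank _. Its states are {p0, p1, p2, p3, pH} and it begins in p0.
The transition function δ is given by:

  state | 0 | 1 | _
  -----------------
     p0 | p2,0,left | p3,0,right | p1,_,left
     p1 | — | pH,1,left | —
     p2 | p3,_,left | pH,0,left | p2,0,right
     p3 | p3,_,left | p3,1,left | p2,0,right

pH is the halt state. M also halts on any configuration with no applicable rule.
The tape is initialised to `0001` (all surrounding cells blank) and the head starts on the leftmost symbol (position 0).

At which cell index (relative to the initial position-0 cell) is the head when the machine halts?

state=p0 head=0 tape=____[0]001   (p0,0)→(p2,0,left)
state=p2 head=-1 tape=___[_]0001   (p2,_)→(p2,0,right)
state=p2 head=0 tape=___0[0]001   (p2,0)→(p3,_,left)
state=p3 head=-1 tape=___[0]_001   (p3,0)→(p3,_,left)
state=p3 head=-2 tape=__[_]__001   (p3,_)→(p2,0,right)
state=p2 head=-1 tape=__0[_]_001   (p2,_)→(p2,0,right)
state=p2 head=0 tape=__00[_]001   (p2,_)→(p2,0,right)
state=p2 head=1 tape=__000[0]01   (p2,0)→(p3,_,left)
state=p3 head=0 tape=__00[0]_01   (p3,0)→(p3,_,left)
state=p3 head=-1 tape=__0[0]__01   (p3,0)→(p3,_,left)
state=p3 head=-2 tape=__[0]___01   (p3,0)→(p3,_,left)
state=p3 head=-3 tape=_[_]____01   (p3,_)→(p2,0,right)
state=p2 head=-2 tape=_0[_]___01   (p2,_)→(p2,0,right)
state=p2 head=-1 tape=_00[_]__01   (p2,_)→(p2,0,right)
state=p2 head=0 tape=_000[_]_01   (p2,_)→(p2,0,right)
state=p2 head=1 tape=_0000[_]01   (p2,_)→(p2,0,right)
state=p2 head=2 tape=_00000[0]1   (p2,0)→(p3,_,left)
state=p3 head=1 tape=_0000[0]_1   (p3,0)→(p3,_,left)
state=p3 head=0 tape=_000[0]__1   (p3,0)→(p3,_,left)
state=p3 head=-1 tape=_00[0]___1   (p3,0)→(p3,_,left)
state=p3 head=-2 tape=_0[0]____1   (p3,0)→(p3,_,left)
state=p3 head=-3 tape=_[0]_____1   (p3,0)→(p3,_,left)
state=p3 head=-4 tape=[_]______1   (p3,_)→(p2,0,right)
state=p2 head=-3 tape=0[_]_____1   (p2,_)→(p2,0,right)
state=p2 head=-2 tape=00[_]____1   (p2,_)→(p2,0,right)
state=p2 head=-1 tape=000[_]___1   (p2,_)→(p2,0,right)
state=p2 head=0 tape=0000[_]__1   (p2,_)→(p2,0,right)
state=p2 head=1 tape=00000[_]_1   (p2,_)→(p2,0,right)
state=p2 head=2 tape=000000[_]1   (p2,_)→(p2,0,right)
state=p2 head=3 tape=0000000[1]   (p2,1)→(pH,0,left)
state=pH head=2 tape=000000[0]0
At halt the head is at cell 2.

2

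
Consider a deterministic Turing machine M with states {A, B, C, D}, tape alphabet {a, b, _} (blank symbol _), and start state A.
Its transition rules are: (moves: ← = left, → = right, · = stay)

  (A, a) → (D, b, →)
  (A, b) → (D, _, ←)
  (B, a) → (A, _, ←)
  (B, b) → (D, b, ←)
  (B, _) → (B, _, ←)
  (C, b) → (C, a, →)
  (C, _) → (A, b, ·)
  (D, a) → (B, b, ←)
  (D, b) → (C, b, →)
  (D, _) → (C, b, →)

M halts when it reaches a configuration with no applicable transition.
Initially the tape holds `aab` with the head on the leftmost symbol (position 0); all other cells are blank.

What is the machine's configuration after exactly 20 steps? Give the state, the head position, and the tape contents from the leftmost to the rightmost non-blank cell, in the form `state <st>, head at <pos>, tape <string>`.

state C, head at 2, tape bbab

A | _[a]ab_   read a → write b, move →, go to D
D | _b[a]b_   read a → write b, move ←, go to B
B | _[b]bb_   read b → write b, move ←, go to D
D | [_]bbb_   read _ → write b, move →, go to C
C | b[b]bb_   read b → write a, move →, go to C
C | ba[b]b_   read b → write a, move →, go to C
C | baa[b]_   read b → write a, move →, go to C
C | baaa[_]   read _ → write b, move ·, go to A
A | baaa[b]   read b → write _, move ←, go to D
D | baa[a]_   read a → write b, move ←, go to B
B | ba[a]b_   read a → write _, move ←, go to A
A | b[a]_b_   read a → write b, move →, go to D
D | bb[_]b_   read _ → write b, move →, go to C
C | bbb[b]_   read b → write a, move →, go to C
C | bbba[_]   read _ → write b, move ·, go to A
A | bbba[b]   read b → write _, move ←, go to D
D | bbb[a]_   read a → write b, move ←, go to B
B | bb[b]b_   read b → write b, move ←, go to D
D | b[b]bb_   read b → write b, move →, go to C
C | bb[b]b_   read b → write a, move →, go to C
C | bba[b]_
After 20 steps: state C, head at 2, tape bbab.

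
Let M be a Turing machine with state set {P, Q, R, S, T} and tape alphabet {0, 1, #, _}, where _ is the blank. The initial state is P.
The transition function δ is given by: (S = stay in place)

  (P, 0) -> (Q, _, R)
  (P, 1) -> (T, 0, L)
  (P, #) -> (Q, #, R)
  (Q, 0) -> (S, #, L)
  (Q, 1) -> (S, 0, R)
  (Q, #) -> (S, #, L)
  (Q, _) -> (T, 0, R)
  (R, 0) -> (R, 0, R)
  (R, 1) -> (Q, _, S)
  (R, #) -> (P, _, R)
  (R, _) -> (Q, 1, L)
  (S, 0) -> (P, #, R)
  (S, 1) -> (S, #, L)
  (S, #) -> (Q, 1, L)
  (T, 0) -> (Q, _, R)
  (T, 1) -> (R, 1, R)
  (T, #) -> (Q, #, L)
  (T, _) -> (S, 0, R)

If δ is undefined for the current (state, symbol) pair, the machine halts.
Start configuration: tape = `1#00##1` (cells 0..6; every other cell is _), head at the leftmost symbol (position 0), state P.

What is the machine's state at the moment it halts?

state=P head=0 tape=__[1]#00##1   (P,1)→(T,0,L)
state=T head=-1 tape=_[_]0#00##1   (T,_)→(S,0,R)
state=S head=0 tape=_0[0]#00##1   (S,0)→(P,#,R)
state=P head=1 tape=_0#[#]00##1   (P,#)→(Q,#,R)
state=Q head=2 tape=_0##[0]0##1   (Q,0)→(S,#,L)
state=S head=1 tape=_0#[#]#0##1   (S,#)→(Q,1,L)
state=Q head=0 tape=_0[#]1#0##1   (Q,#)→(S,#,L)
state=S head=-1 tape=_[0]#1#0##1   (S,0)→(P,#,R)
state=P head=0 tape=_#[#]1#0##1   (P,#)→(Q,#,R)
state=Q head=1 tape=_##[1]#0##1   (Q,1)→(S,0,R)
state=S head=2 tape=_##0[#]0##1   (S,#)→(Q,1,L)
state=Q head=1 tape=_##[0]10##1   (Q,0)→(S,#,L)
state=S head=0 tape=_#[#]#10##1   (S,#)→(Q,1,L)
state=Q head=-1 tape=_[#]1#10##1   (Q,#)→(S,#,L)
state=S head=-2 tape=[_]#1#10##1
No transition is defined for (S, _); M halts in state S.

S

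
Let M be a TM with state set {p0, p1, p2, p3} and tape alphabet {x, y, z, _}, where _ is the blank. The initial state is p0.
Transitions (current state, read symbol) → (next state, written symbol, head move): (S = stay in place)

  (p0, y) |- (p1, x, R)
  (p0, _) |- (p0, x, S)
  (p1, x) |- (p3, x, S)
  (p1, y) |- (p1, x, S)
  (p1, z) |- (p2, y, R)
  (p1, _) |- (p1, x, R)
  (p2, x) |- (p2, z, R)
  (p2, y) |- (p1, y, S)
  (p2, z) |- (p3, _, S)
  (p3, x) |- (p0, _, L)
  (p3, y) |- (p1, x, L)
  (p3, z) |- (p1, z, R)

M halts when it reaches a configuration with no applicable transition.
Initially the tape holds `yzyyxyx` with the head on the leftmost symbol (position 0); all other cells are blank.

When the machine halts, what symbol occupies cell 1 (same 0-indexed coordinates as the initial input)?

p0 | [y]zyyxyx   read y → write x, move R, go to p1
p1 | x[z]yyxyx   read z → write y, move R, go to p2
p2 | xy[y]yxyx   read y → write y, move S, go to p1
p1 | xy[y]yxyx   read y → write x, move S, go to p1
p1 | xy[x]yxyx   read x → write x, move S, go to p3
p3 | xy[x]yxyx   read x → write _, move L, go to p0
p0 | x[y]_yxyx   read y → write x, move R, go to p1
p1 | xx[_]yxyx   read _ → write x, move R, go to p1
p1 | xxx[y]xyx   read y → write x, move S, go to p1
p1 | xxx[x]xyx   read x → write x, move S, go to p3
p3 | xxx[x]xyx   read x → write _, move L, go to p0
p0 | xx[x]_xyx
Cell 1 holds x when M halts.

x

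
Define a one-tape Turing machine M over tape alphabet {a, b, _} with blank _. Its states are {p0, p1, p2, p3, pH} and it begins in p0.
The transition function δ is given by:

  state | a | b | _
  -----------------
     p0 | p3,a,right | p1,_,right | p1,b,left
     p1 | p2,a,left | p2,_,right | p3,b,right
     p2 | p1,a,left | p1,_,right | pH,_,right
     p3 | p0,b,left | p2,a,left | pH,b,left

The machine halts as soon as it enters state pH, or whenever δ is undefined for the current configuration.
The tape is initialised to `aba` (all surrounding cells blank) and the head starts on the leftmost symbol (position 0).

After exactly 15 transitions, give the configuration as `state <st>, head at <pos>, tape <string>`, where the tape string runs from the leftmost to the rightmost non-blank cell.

p0 | _[a]ba   read a → write a, move right, go to p3
p3 | _a[b]a   read b → write a, move left, go to p2
p2 | _[a]aa   read a → write a, move left, go to p1
p1 | [_]aaa   read _ → write b, move right, go to p3
p3 | b[a]aa   read a → write b, move left, go to p0
p0 | [b]baa   read b → write _, move right, go to p1
p1 | _[b]aa   read b → write _, move right, go to p2
p2 | __[a]a   read a → write a, move left, go to p1
p1 | _[_]aa   read _ → write b, move right, go to p3
p3 | _b[a]a   read a → write b, move left, go to p0
p0 | _[b]ba   read b → write _, move right, go to p1
p1 | __[b]a   read b → write _, move right, go to p2
p2 | ___[a]   read a → write a, move left, go to p1
p1 | __[_]a   read _ → write b, move right, go to p3
p3 | __b[a]   read a → write b, move left, go to p0
p0 | __[b]b
After 15 steps: state p0, head at 1, tape bb.

state p0, head at 1, tape bb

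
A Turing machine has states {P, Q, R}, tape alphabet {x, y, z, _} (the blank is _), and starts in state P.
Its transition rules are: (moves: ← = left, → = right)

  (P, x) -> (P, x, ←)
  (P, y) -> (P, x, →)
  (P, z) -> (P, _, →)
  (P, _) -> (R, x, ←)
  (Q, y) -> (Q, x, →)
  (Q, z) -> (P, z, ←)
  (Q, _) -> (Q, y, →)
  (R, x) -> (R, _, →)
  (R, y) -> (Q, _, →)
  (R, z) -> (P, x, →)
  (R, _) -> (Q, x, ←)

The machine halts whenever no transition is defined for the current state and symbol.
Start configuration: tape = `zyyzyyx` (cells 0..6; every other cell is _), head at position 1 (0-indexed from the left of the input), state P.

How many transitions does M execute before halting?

P | z[y]yzyyx_   read y → write x, move →, go to P
P | zx[y]zyyx_   read y → write x, move →, go to P
P | zxx[z]yyx_   read z → write _, move →, go to P
P | zxx_[y]yx_   read y → write x, move →, go to P
P | zxx_x[y]x_   read y → write x, move →, go to P
P | zxx_xx[x]_   read x → write x, move ←, go to P
P | zxx_x[x]x_   read x → write x, move ←, go to P
P | zxx_[x]xx_   read x → write x, move ←, go to P
P | zxx[_]xxx_   read _ → write x, move ←, go to R
R | zx[x]xxxx_   read x → write _, move →, go to R
R | zx_[x]xxx_   read x → write _, move →, go to R
R | zx__[x]xx_   read x → write _, move →, go to R
R | zx___[x]x_   read x → write _, move →, go to R
R | zx____[x]_   read x → write _, move →, go to R
R | zx_____[_]   read _ → write x, move ←, go to Q
Q | zx____[_]x   read _ → write y, move →, go to Q
Q | zx____y[x]
M halts after 16 transitions.

16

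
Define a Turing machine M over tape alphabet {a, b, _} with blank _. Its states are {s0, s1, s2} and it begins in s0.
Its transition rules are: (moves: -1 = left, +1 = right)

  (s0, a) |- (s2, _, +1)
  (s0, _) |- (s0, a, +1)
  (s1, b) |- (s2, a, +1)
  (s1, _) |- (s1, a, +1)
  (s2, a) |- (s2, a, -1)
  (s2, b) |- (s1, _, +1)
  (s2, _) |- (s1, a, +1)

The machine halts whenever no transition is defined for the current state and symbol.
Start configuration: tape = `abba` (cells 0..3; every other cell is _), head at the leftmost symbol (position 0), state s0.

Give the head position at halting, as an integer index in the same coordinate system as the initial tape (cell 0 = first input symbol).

state=s0 head=0 tape=[a]bba   (s0,a)→(s2,_,+1)
state=s2 head=1 tape=_[b]ba   (s2,b)→(s1,_,+1)
state=s1 head=2 tape=__[b]a   (s1,b)→(s2,a,+1)
state=s2 head=3 tape=__a[a]   (s2,a)→(s2,a,-1)
state=s2 head=2 tape=__[a]a   (s2,a)→(s2,a,-1)
state=s2 head=1 tape=_[_]aa   (s2,_)→(s1,a,+1)
state=s1 head=2 tape=_a[a]a
At halt the head is at cell 2.

2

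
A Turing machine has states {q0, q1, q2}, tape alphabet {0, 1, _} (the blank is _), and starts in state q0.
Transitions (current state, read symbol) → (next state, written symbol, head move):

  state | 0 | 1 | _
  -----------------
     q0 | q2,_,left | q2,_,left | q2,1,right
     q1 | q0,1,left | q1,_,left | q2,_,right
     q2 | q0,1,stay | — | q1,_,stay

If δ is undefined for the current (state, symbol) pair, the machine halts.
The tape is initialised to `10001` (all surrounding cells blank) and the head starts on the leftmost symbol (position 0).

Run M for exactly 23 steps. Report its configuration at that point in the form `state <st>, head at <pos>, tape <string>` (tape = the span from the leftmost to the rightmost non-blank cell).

state q2, head at 4, tape 1

state=q0 head=0 tape=_[1]0001   (q0,1)→(q2,_,left)
state=q2 head=-1 tape=[_]_0001   (q2,_)→(q1,_,stay)
state=q1 head=-1 tape=[_]_0001   (q1,_)→(q2,_,right)
state=q2 head=0 tape=_[_]0001   (q2,_)→(q1,_,stay)
state=q1 head=0 tape=_[_]0001   (q1,_)→(q2,_,right)
state=q2 head=1 tape=__[0]001   (q2,0)→(q0,1,stay)
state=q0 head=1 tape=__[1]001   (q0,1)→(q2,_,left)
state=q2 head=0 tape=_[_]_001   (q2,_)→(q1,_,stay)
state=q1 head=0 tape=_[_]_001   (q1,_)→(q2,_,right)
state=q2 head=1 tape=__[_]001   (q2,_)→(q1,_,stay)
state=q1 head=1 tape=__[_]001   (q1,_)→(q2,_,right)
state=q2 head=2 tape=___[0]01   (q2,0)→(q0,1,stay)
state=q0 head=2 tape=___[1]01   (q0,1)→(q2,_,left)
state=q2 head=1 tape=__[_]_01   (q2,_)→(q1,_,stay)
state=q1 head=1 tape=__[_]_01   (q1,_)→(q2,_,right)
state=q2 head=2 tape=___[_]01   (q2,_)→(q1,_,stay)
state=q1 head=2 tape=___[_]01   (q1,_)→(q2,_,right)
state=q2 head=3 tape=____[0]1   (q2,0)→(q0,1,stay)
state=q0 head=3 tape=____[1]1   (q0,1)→(q2,_,left)
state=q2 head=2 tape=___[_]_1   (q2,_)→(q1,_,stay)
state=q1 head=2 tape=___[_]_1   (q1,_)→(q2,_,right)
state=q2 head=3 tape=____[_]1   (q2,_)→(q1,_,stay)
state=q1 head=3 tape=____[_]1   (q1,_)→(q2,_,right)
state=q2 head=4 tape=_____[1]
After 23 steps: state q2, head at 4, tape 1.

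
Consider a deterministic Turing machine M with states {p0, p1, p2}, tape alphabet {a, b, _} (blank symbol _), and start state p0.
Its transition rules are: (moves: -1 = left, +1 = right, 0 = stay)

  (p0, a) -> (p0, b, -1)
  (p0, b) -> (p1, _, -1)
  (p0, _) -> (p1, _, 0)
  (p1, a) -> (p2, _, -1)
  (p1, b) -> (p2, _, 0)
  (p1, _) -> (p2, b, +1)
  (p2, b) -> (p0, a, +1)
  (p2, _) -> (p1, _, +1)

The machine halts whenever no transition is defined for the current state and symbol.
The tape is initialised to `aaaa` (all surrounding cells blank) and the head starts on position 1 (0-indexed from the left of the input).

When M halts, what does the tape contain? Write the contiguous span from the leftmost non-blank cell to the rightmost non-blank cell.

ab_ba

p0 | _a[a]aa   read a → write b, move -1, go to p0
p0 | _[a]baa   read a → write b, move -1, go to p0
p0 | [_]bbaa   read _ → write _, move 0, go to p1
p1 | [_]bbaa   read _ → write b, move +1, go to p2
p2 | b[b]baa   read b → write a, move +1, go to p0
p0 | ba[b]aa   read b → write _, move -1, go to p1
p1 | b[a]_aa   read a → write _, move -1, go to p2
p2 | [b]__aa   read b → write a, move +1, go to p0
p0 | a[_]_aa   read _ → write _, move 0, go to p1
p1 | a[_]_aa   read _ → write b, move +1, go to p2
p2 | ab[_]aa   read _ → write _, move +1, go to p1
p1 | ab_[a]a   read a → write _, move -1, go to p2
p2 | ab[_]_a   read _ → write _, move +1, go to p1
p1 | ab_[_]a   read _ → write b, move +1, go to p2
p2 | ab_b[a]
The non-blank tape span at halt is ab_ba.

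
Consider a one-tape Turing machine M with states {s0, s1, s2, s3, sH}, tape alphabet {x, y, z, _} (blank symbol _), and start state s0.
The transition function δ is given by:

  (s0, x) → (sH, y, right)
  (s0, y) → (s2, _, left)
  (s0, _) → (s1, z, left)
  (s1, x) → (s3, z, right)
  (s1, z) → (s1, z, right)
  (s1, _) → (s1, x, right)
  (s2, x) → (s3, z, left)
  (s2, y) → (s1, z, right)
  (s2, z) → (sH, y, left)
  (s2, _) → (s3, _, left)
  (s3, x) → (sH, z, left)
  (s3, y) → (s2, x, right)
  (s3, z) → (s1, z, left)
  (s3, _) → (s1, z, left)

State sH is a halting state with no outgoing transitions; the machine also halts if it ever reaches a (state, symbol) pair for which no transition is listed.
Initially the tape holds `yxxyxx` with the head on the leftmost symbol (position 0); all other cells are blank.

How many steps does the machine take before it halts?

s0 | ___[y]xxyxx   read y → write _, move left, go to s2
s2 | __[_]_xxyxx   read _ → write _, move left, go to s3
s3 | _[_]__xxyxx   read _ → write z, move left, go to s1
s1 | [_]z__xxyxx   read _ → write x, move right, go to s1
s1 | x[z]__xxyxx   read z → write z, move right, go to s1
s1 | xz[_]_xxyxx   read _ → write x, move right, go to s1
s1 | xzx[_]xxyxx   read _ → write x, move right, go to s1
s1 | xzxx[x]xyxx   read x → write z, move right, go to s3
s3 | xzxxz[x]yxx   read x → write z, move left, go to sH
sH | xzxx[z]zyxx
M halts after 9 transitions.

9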